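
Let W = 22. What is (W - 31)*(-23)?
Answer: 207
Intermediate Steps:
(W - 31)*(-23) = (22 - 31)*(-23) = -9*(-23) = 207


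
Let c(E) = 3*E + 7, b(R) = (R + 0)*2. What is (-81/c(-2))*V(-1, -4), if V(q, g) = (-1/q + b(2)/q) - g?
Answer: -81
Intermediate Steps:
b(R) = 2*R (b(R) = R*2 = 2*R)
c(E) = 7 + 3*E
V(q, g) = -g + 3/q (V(q, g) = (-1/q + (2*2)/q) - g = (-1/q + 4/q) - g = 3/q - g = -g + 3/q)
(-81/c(-2))*V(-1, -4) = (-81/(7 + 3*(-2)))*(-1*(-4) + 3/(-1)) = (-81/(7 - 6))*(4 + 3*(-1)) = (-81/1)*(4 - 3) = -81*1 = -81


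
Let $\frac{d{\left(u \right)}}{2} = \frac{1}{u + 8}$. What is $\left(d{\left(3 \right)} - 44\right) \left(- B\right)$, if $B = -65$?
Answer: $- \frac{31330}{11} \approx -2848.2$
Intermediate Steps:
$d{\left(u \right)} = \frac{2}{8 + u}$ ($d{\left(u \right)} = \frac{2}{u + 8} = \frac{2}{8 + u}$)
$\left(d{\left(3 \right)} - 44\right) \left(- B\right) = \left(\frac{2}{8 + 3} - 44\right) \left(\left(-1\right) \left(-65\right)\right) = \left(\frac{2}{11} - 44\right) 65 = \left(- \frac{482}{11}\right) 65 = - \frac{31330}{11}$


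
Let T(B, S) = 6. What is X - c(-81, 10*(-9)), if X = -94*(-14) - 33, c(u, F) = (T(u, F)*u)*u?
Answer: -38083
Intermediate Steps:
c(u, F) = 6*u**2 (c(u, F) = (6*u)*u = 6*u**2)
X = 1283 (X = 1316 - 33 = 1283)
X - c(-81, 10*(-9)) = 1283 - 6*(-81)**2 = 1283 - 6*6561 = 1283 - 1*39366 = 1283 - 39366 = -38083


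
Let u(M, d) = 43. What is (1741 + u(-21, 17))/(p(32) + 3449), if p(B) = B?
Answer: 1784/3481 ≈ 0.51250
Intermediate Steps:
(1741 + u(-21, 17))/(p(32) + 3449) = (1741 + 43)/(32 + 3449) = 1784/3481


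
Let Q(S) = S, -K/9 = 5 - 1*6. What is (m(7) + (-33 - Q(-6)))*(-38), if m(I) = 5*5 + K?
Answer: -266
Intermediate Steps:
K = 9 (K = -9*(5 - 1*6) = -9*(5 - 6) = -9*(-1) = 9)
m(I) = 34 (m(I) = 5*5 + 9 = 25 + 9 = 34)
(m(7) + (-33 - Q(-6)))*(-38) = (34 + (-33 - 1*(-6)))*(-38) = (34 + (-33 + 6))*(-38) = (34 - 27)*(-38) = 7*(-38) = -266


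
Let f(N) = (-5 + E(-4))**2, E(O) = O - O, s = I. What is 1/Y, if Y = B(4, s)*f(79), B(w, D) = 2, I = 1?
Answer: 1/50 ≈ 0.020000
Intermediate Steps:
s = 1
E(O) = 0
f(N) = 25 (f(N) = (-5 + 0)**2 = (-5)**2 = 25)
Y = 50 (Y = 2*25 = 50)
1/Y = 1/50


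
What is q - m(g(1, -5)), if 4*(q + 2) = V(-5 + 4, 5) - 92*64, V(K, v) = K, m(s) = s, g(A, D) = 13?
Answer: -5949/4 ≈ -1487.3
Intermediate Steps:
q = -5897/4 (q = -2 + ((-5 + 4) - 92*64)/4 = -2 + (-1 - 5888)/4 = -2 + (1/4)*(-5889) = -2 - 5889/4 = -5897/4 ≈ -1474.3)
q - m(g(1, -5)) = -5897/4 - 1*13 = -5897/4 - 13 = -5949/4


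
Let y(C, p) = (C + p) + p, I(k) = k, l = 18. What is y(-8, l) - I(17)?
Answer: 11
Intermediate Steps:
y(C, p) = C + 2*p
y(-8, l) - I(17) = (-8 + 2*18) - 1*17 = (-8 + 36) - 17 = 28 - 17 = 11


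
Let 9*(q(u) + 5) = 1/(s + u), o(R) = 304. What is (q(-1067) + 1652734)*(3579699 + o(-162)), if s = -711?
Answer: 106501946003339/18 ≈ 5.9168e+12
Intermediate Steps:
q(u) = -5 + 1/(9*(-711 + u))
(q(-1067) + 1652734)*(3579699 + o(-162)) = ((31996 - 45*(-1067))/(9*(-711 - 1067)) + 1652734)*(3579699 + 304) = ((1/9)*(31996 + 48015)/(-1778) + 1652734)*3580003 = ((1/9)*(-1/1778)*80011 + 1652734)*3580003 = (-80011/16002 + 1652734)*3580003 = (26446969457/16002)*3580003 = 106501946003339/18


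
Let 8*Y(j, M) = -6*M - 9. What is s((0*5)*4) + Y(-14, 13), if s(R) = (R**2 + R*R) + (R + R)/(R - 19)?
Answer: -87/8 ≈ -10.875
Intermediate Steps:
s(R) = 2*R**2 + 2*R/(-19 + R) (s(R) = (R**2 + R**2) + (2*R)/(-19 + R) = 2*R**2 + 2*R/(-19 + R))
Y(j, M) = -9/8 - 3*M/4 (Y(j, M) = (-6*M - 9)/8 = (-9 - 6*M)/8 = -9/8 - 3*M/4)
s((0*5)*4) + Y(-14, 13) = 2*((0*5)*4)*(1 + ((0*5)*4)**2 - 19*0*5*4)/(-19 + (0*5)*4) + (-9/8 - 3/4*13) = 2*(0*4)*(1 + (0*4)**2 - 0*4)/(-19 + 0*4) + (-9/8 - 39/4) = 2*0*(1 + 0**2 - 19*0)/(-19 + 0) - 87/8 = 2*0*(1 + 0 + 0)/(-19) - 87/8 = 2*0*(-1/19)*1 - 87/8 = 0 - 87/8 = -87/8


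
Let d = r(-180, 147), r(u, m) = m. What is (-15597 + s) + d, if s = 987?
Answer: -14463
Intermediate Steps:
d = 147
(-15597 + s) + d = (-15597 + 987) + 147 = -14610 + 147 = -14463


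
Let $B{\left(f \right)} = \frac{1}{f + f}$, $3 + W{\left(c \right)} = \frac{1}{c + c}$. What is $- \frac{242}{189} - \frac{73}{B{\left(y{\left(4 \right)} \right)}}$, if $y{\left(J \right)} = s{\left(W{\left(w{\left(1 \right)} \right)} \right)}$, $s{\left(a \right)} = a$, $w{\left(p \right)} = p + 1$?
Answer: $\frac{151283}{378} \approx 400.22$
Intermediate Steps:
$w{\left(p \right)} = 1 + p$
$W{\left(c \right)} = -3 + \frac{1}{2 c}$ ($W{\left(c \right)} = -3 + \frac{1}{c + c} = -3 + \frac{1}{2 c}$)
$y{\left(J \right)} = - \frac{11}{4}$ ($y{\left(J \right)} = -3 + \frac{1}{2 \left(1 + 1\right)} = -3 + \frac{1}{2 \cdot 2} = -3 + \frac{1}{2} \cdot \frac{1}{2} = -3 + \frac{1}{4} = - \frac{11}{4}$)
$B{\left(f \right)} = \frac{1}{2 f}$
$- \frac{242}{189} - \frac{73}{B{\left(y{\left(4 \right)} \right)}} = - \frac{242}{189} - \frac{73}{\frac{1}{2} \frac{1}{- \frac{11}{4}}} = \left(-242\right) \frac{1}{189} - \frac{73}{\frac{1}{2} \left(- \frac{4}{11}\right)} = - \frac{242}{189} - \frac{73}{- \frac{2}{11}} = - \frac{242}{189} - - \frac{803}{2} = - \frac{242}{189} + \frac{803}{2} = \frac{151283}{378}$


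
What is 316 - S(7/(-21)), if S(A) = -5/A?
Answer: 301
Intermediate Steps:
316 - S(7/(-21)) = 316 - (-5)/(7/(-21)) = 316 - (-5)/(7*(-1/21)) = 316 - (-5)/(-⅓) = 316 - (-5)*(-3) = 316 - 1*15 = 316 - 15 = 301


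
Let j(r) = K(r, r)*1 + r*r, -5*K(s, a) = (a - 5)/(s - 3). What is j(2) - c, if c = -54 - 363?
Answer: 2102/5 ≈ 420.40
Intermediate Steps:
K(s, a) = -(-5 + a)/(5*(-3 + s)) (K(s, a) = -(a - 5)/(5*(s - 3)) = -(-5 + a)/(5*(-3 + s)))
c = -417
j(r) = r² + (5 - r)/(5*(-3 + r)) (j(r) = ((5 - r)/(5*(-3 + r)))*1 + r*r = (5 - r)/(5*(-3 + r)) + r² = r² + (5 - r)/(5*(-3 + r)))
j(2) - c = (5 - 1*2 + 5*2²*(-3 + 2))/(5*(-3 + 2)) - 1*(-417) = (⅕)*(5 - 2 + 5*4*(-1))/(-1) + 417 = (⅕)*(-1)*(5 - 2 - 20) + 417 = (⅕)*(-1)*(-17) + 417 = 17/5 + 417 = 2102/5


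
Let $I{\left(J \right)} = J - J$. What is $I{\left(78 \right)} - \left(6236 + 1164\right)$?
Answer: $-7400$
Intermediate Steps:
$I{\left(J \right)} = 0$
$I{\left(78 \right)} - \left(6236 + 1164\right) = 0 - \left(6236 + 1164\right) = 0 - 7400 = -7400$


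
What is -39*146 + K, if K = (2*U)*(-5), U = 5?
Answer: -5744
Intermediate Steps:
K = -50 (K = (2*5)*(-5) = 10*(-5) = -50)
-39*146 + K = -39*146 - 50 = -5694 - 50 = -5744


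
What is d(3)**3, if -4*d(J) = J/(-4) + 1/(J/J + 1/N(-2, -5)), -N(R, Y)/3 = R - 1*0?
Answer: -27/1404928 ≈ -1.9218e-5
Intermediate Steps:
N(R, Y) = -3*R (N(R, Y) = -3*(R - 1*0) = -3*(R + 0) = -3*R)
d(J) = -3/14 + J/16 (d(J) = -(J/(-4) + 1/(J/J + 1/(-3*(-2))))/4 = -(J*(-1/4) + 1/(1 + 1/6))/4 = -(-J/4 + 1/(1 + 1*(1/6)))/4 = -(-J/4 + 1/(1 + 1/6))/4 = -(-J/4 + 1/(7/6))/4 = -(-J/4 + 1*(6/7))/4 = -(-J/4 + 6/7)/4 = -(6/7 - J/4)/4 = -3/14 + J/16)
d(3)**3 = (-3/14 + (1/16)*3)**3 = (-3/14 + 3/16)**3 = (-3/112)**3 = -27/1404928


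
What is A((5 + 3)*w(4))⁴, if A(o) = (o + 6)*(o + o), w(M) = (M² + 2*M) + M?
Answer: 112725819192770560000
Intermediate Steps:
w(M) = M² + 3*M
A(o) = 2*o*(6 + o) (A(o) = (6 + o)*(2*o) = 2*o*(6 + o))
A((5 + 3)*w(4))⁴ = (2*((5 + 3)*(4*(3 + 4)))*(6 + (5 + 3)*(4*(3 + 4))))⁴ = (2*(8*(4*7))*(6 + 8*(4*7)))⁴ = (2*(8*28)*(6 + 8*28))⁴ = (2*224*(6 + 224))⁴ = (2*224*230)⁴ = 103040⁴ = 112725819192770560000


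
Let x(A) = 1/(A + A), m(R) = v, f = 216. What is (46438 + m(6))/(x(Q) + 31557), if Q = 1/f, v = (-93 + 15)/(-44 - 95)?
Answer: 1290992/880287 ≈ 1.4666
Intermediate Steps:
v = 78/139 (v = -78/(-139) = -78*(-1/139) = 78/139 ≈ 0.56115)
m(R) = 78/139
Q = 1/216 ≈ 0.0046296
x(A) = 1/(2*A)
(46438 + m(6))/(x(Q) + 31557) = (46438 + 78/139)/(1/(2*(1/216)) + 31557) = 6454960/(139*((½)*216 + 31557)) = 6454960/(139*(108 + 31557)) = (6454960/139)/31665 = (6454960/139)*(1/31665) = 1290992/880287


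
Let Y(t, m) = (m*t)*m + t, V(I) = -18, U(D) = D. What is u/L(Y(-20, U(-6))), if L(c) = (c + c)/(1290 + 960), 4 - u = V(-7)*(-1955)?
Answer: 3958425/74 ≈ 53492.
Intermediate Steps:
Y(t, m) = t + t*m² (Y(t, m) = t*m² + t = t + t*m²)
u = -35186 (u = 4 - (-18)*(-1955) = 4 - 1*35190 = 4 - 35190 = -35186)
L(c) = c/1125 (L(c) = (2*c)/2250 = (2*c)*(1/2250) = c/1125)
u/L(Y(-20, U(-6))) = -35186*(-225/(4*(1 + (-6)²))) = -35186*(-225/(4*(1 + 36))) = -35186/((-20*37)/1125) = -35186/((1/1125)*(-740)) = -35186/(-148/225) = -35186*(-225/148) = 3958425/74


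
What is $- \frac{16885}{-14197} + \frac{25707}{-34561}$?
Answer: $\frac{11505274}{25824343} \approx 0.44552$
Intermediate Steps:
$- \frac{16885}{-14197} + \frac{25707}{-34561} = \left(-16885\right) \left(- \frac{1}{14197}\right) + 25707 \left(- \frac{1}{34561}\right) = \frac{16885}{14197} - \frac{1353}{1819} = \frac{11505274}{25824343}$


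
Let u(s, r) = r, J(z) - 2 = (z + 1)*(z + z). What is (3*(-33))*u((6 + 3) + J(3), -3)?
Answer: 297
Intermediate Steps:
J(z) = 2 + 2*z*(1 + z) (J(z) = 2 + (z + 1)*(z + z) = 2 + (1 + z)*(2*z) = 2 + 2*z*(1 + z))
(3*(-33))*u((6 + 3) + J(3), -3) = (3*(-33))*(-3) = -99*(-3) = 297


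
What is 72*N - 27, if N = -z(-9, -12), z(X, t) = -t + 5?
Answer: -1251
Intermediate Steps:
z(X, t) = 5 - t
N = -17 (N = -(5 - 1*(-12)) = -(5 + 12) = -1*17 = -17)
72*N - 27 = 72*(-17) - 27 = -1224 - 27 = -1251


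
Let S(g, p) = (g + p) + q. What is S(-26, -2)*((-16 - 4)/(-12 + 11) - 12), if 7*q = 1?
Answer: -1560/7 ≈ -222.86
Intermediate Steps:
q = ⅐ (q = (⅐)*1 = ⅐ ≈ 0.14286)
S(g, p) = ⅐ + g + p (S(g, p) = (g + p) + ⅐ = ⅐ + g + p)
S(-26, -2)*((-16 - 4)/(-12 + 11) - 12) = (⅐ - 26 - 2)*((-16 - 4)/(-12 + 11) - 12) = -195*(-20/(-1) - 12)/7 = -195*(-20*(-1) - 12)/7 = -195*(20 - 12)/7 = -195/7*8 = -1560/7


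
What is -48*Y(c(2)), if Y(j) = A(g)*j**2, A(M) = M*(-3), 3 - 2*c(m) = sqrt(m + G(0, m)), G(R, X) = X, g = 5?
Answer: 180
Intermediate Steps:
c(m) = 3/2 - sqrt(2)*sqrt(m)/2 (c(m) = 3/2 - sqrt(m + m)/2 = 3/2 - sqrt(2)*sqrt(m)/2)
A(M) = -3*M
Y(j) = -15*j**2 (Y(j) = (-3*5)*j**2 = -15*j**2)
-48*Y(c(2)) = -(-720)*(3/2 - sqrt(2)*sqrt(2)/2)**2 = -(-720)*(3/2 - 1)**2 = -(-720)*(1/2)**2 = -(-720)/4 = -48*(-15/4) = 180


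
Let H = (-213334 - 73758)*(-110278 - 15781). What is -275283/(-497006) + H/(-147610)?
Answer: -8993435065687469/36681527830 ≈ -2.4518e+5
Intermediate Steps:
H = 36190530428 (H = -287092*(-126059) = 36190530428)
-275283/(-497006) + H/(-147610) = -275283/(-497006) + 36190530428/(-147610) = -275283*(-1/497006) + 36190530428*(-1/147610) = 275283/497006 - 18095265214/73805 = -8993435065687469/36681527830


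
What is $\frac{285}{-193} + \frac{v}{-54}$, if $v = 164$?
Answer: $- \frac{23521}{5211} \approx -4.5137$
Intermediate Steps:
$\frac{285}{-193} + \frac{v}{-54} = \frac{285}{-193} + \frac{164}{-54} = 285 \left(- \frac{1}{193}\right) + 164 \left(- \frac{1}{54}\right) = - \frac{285}{193} - \frac{82}{27} = - \frac{23521}{5211}$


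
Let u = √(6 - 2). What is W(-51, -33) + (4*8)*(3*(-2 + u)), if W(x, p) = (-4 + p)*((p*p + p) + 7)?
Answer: -39331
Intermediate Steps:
u = 2 (u = √4 = 2)
W(x, p) = (-4 + p)*(7 + p + p²) (W(x, p) = (-4 + p)*((p² + p) + 7) = (-4 + p)*((p + p²) + 7) = (-4 + p)*(7 + p + p²))
W(-51, -33) + (4*8)*(3*(-2 + u)) = (-28 + (-33)³ - 3*(-33)² + 3*(-33)) + (4*8)*(3*(-2 + 2)) = (-28 - 35937 - 3*1089 - 99) + 32*(3*0) = (-28 - 35937 - 3267 - 99) + 32*0 = -39331 + 0 = -39331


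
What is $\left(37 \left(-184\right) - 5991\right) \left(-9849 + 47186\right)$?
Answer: $-477876263$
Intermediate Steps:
$\left(37 \left(-184\right) - 5991\right) \left(-9849 + 47186\right) = \left(-6808 - 5991\right) 37337 = \left(-12799\right) 37337 = -477876263$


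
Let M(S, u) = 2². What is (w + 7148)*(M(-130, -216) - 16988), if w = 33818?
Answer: -695766544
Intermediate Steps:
M(S, u) = 4
(w + 7148)*(M(-130, -216) - 16988) = (33818 + 7148)*(4 - 16988) = 40966*(-16984) = -695766544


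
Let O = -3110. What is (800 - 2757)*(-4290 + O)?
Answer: 14481800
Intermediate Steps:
(800 - 2757)*(-4290 + O) = (800 - 2757)*(-4290 - 3110) = -1957*(-7400) = 14481800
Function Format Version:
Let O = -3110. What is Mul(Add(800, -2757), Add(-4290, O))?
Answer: 14481800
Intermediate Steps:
Mul(Add(800, -2757), Add(-4290, O)) = Mul(Add(800, -2757), Add(-4290, -3110)) = Mul(-1957, -7400) = 14481800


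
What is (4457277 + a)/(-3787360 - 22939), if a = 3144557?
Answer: -7601834/3810299 ≈ -1.9951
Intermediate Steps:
(4457277 + a)/(-3787360 - 22939) = (4457277 + 3144557)/(-3787360 - 22939) = 7601834/(-3810299) = 7601834*(-1/3810299) = -7601834/3810299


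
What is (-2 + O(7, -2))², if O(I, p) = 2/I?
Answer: 144/49 ≈ 2.9388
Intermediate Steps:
(-2 + O(7, -2))² = (-2 + 2/7)² = (-12/7)² = 144/49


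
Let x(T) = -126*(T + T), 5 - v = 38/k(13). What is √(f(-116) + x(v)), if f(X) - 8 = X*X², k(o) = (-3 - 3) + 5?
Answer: 378*I*√11 ≈ 1253.7*I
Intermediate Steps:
k(o) = -1 (k(o) = -6 + 5 = -1)
f(X) = 8 + X³ (f(X) = 8 + X*X² = 8 + X³)
v = 43 (v = 5 - 38/(-1) = 5 - 38*(-1) = 5 - 1*(-38) = 5 + 38 = 43)
x(T) = -252*T
√(f(-116) + x(v)) = √((8 + (-116)³) - 252*43) = √((8 - 1560896) - 10836) = √(-1560888 - 10836) = √(-1571724) = 378*I*√11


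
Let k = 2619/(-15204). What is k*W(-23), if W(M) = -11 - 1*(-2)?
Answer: 7857/5068 ≈ 1.5503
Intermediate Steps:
W(M) = -9 (W(M) = -11 + 2 = -9)
k = -873/5068 (k = 2619*(-1/15204) = -873/5068 ≈ -0.17226)
k*W(-23) = -873/5068*(-9) = 7857/5068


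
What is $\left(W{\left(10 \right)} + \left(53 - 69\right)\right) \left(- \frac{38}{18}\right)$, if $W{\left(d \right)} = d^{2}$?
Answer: $- \frac{532}{3} \approx -177.33$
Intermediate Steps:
$\left(W{\left(10 \right)} + \left(53 - 69\right)\right) \left(- \frac{38}{18}\right) = \left(10^{2} + \left(53 - 69\right)\right) \left(- \frac{38}{18}\right) = \left(100 - 16\right) \left(\left(-38\right) \frac{1}{18}\right) = 84 \left(- \frac{19}{9}\right) = - \frac{532}{3}$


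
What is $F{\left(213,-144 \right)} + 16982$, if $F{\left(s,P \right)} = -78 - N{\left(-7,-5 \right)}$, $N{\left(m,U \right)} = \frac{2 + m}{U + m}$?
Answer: $\frac{202843}{12} \approx 16904.0$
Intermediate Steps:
$N{\left(m,U \right)} = \frac{2 + m}{U + m}$
$F{\left(s,P \right)} = - \frac{941}{12}$ ($F{\left(s,P \right)} = -78 - \frac{2 - 7}{-5 - 7} = -78 - \frac{1}{-12} \left(-5\right) = -78 - \left(- \frac{1}{12}\right) \left(-5\right) = -78 - \frac{5}{12} = - \frac{941}{12}$)
$F{\left(213,-144 \right)} + 16982 = - \frac{941}{12} + 16982 = \frac{202843}{12}$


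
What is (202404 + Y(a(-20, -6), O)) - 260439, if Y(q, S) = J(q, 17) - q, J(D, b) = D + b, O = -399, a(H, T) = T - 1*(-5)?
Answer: -58018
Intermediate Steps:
a(H, T) = 5 + T (a(H, T) = T + 5 = 5 + T)
Y(q, S) = 17 (Y(q, S) = (q + 17) - q = (17 + q) - q = 17)
(202404 + Y(a(-20, -6), O)) - 260439 = (202404 + 17) - 260439 = 202421 - 260439 = -58018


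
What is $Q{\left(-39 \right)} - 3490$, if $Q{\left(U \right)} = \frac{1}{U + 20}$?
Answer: $- \frac{66311}{19} \approx -3490.1$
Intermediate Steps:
$Q{\left(U \right)} = \frac{1}{20 + U}$
$Q{\left(-39 \right)} - 3490 = \frac{1}{20 - 39} - 3490 = \frac{1}{-19} - 3490 = - \frac{1}{19} - 3490 = - \frac{66311}{19}$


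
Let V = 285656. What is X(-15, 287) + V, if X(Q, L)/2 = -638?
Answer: 284380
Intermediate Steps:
X(Q, L) = -1276 (X(Q, L) = 2*(-638) = -1276)
X(-15, 287) + V = -1276 + 285656 = 284380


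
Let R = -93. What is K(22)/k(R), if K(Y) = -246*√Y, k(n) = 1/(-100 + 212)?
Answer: -27552*√22 ≈ -1.2923e+5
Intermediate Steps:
k(n) = 1/112
K(22)/k(R) = (-246*√22)/(1/112) = -246*√22*112 = -27552*√22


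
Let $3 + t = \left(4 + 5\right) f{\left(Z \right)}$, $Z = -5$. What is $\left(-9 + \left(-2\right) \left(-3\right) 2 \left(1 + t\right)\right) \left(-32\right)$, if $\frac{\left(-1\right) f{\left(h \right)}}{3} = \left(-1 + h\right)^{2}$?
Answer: $374304$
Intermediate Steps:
$f{\left(h \right)} = - 3 \left(-1 + h\right)^{2}$
$t = -975$ ($t = -3 + \left(4 + 5\right) \left(- 3 \left(-1 - 5\right)^{2}\right) = -3 + 9 \left(- 3 \left(-6\right)^{2}\right) = -3 + 9 \left(\left(-3\right) 36\right) = -3 + 9 \left(-108\right) = -3 - 972 = -975$)
$\left(-9 + \left(-2\right) \left(-3\right) 2 \left(1 + t\right)\right) \left(-32\right) = \left(-9 + \left(-2\right) \left(-3\right) 2 \left(1 - 975\right)\right) \left(-32\right) = \left(-9 + 6 \cdot 2 \left(-974\right)\right) \left(-32\right) = \left(-9 + 12 \left(-974\right)\right) \left(-32\right) = \left(-9 - 11688\right) \left(-32\right) = \left(-11697\right) \left(-32\right) = 374304$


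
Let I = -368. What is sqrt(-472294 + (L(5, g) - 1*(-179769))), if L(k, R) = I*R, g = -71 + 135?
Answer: I*sqrt(316077) ≈ 562.21*I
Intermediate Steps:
g = 64
L(k, R) = -368*R
sqrt(-472294 + (L(5, g) - 1*(-179769))) = sqrt(-472294 + (-368*64 - 1*(-179769))) = sqrt(-472294 + (-23552 + 179769)) = sqrt(-472294 + 156217) = sqrt(-316077) = I*sqrt(316077)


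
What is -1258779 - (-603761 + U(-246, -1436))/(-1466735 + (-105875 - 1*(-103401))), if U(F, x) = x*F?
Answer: -1849409686316/1469209 ≈ -1.2588e+6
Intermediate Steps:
U(F, x) = F*x
-1258779 - (-603761 + U(-246, -1436))/(-1466735 + (-105875 - 1*(-103401))) = -1258779 - (-603761 - 246*(-1436))/(-1466735 + (-105875 - 1*(-103401))) = -1258779 - (-603761 + 353256)/(-1466735 + (-105875 + 103401)) = -1258779 - (-250505)/(-1466735 - 2474) = -1258779 - (-250505)/(-1469209) = -1258779 - (-250505)*(-1)/1469209 = -1258779 - 1*250505/1469209 = -1258779 - 250505/1469209 = -1849409686316/1469209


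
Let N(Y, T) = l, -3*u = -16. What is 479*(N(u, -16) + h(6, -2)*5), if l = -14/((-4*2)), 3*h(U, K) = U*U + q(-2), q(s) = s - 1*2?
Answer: 316619/12 ≈ 26385.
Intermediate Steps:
u = 16/3 (u = -1/3*(-16) = 16/3 ≈ 5.3333)
q(s) = -2 + s (q(s) = s - 2 = -2 + s)
h(U, K) = -4/3 + U**2/3 (h(U, K) = (U*U + (-2 - 2))/3 = (U**2 - 4)/3 = (-4 + U**2)/3 = -4/3 + U**2/3)
l = 7/4 (l = -14/(-8) = -14*(-1/8) = 7/4 ≈ 1.7500)
N(Y, T) = 7/4
479*(N(u, -16) + h(6, -2)*5) = 479*(7/4 + (-4/3 + (1/3)*6**2)*5) = 479*(7/4 + (-4/3 + (1/3)*36)*5) = 479*(7/4 + (-4/3 + 12)*5) = 479*(7/4 + (32/3)*5) = 479*(7/4 + 160/3) = 479*(661/12) = 316619/12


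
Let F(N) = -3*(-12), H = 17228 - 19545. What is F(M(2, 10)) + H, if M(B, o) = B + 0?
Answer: -2281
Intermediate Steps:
M(B, o) = B
H = -2317
F(N) = 36
F(M(2, 10)) + H = 36 - 2317 = -2281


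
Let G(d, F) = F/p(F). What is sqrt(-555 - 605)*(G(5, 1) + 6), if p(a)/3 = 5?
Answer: 182*I*sqrt(290)/15 ≈ 206.62*I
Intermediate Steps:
p(a) = 15 (p(a) = 3*5 = 15)
G(d, F) = F/15
sqrt(-555 - 605)*(G(5, 1) + 6) = sqrt(-555 - 605)*((1/15)*1 + 6) = sqrt(-1160)*(1/15 + 6) = (2*I*sqrt(290))*(91/15) = 182*I*sqrt(290)/15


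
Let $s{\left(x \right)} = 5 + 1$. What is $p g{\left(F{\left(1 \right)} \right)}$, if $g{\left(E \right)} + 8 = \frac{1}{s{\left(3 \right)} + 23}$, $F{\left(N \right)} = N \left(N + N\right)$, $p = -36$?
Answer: $\frac{8316}{29} \approx 286.76$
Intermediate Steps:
$s{\left(x \right)} = 6$
$F{\left(N \right)} = 2 N^{2}$ ($F{\left(N \right)} = N 2 N = 2 N^{2}$)
$g{\left(E \right)} = - \frac{231}{29}$ ($g{\left(E \right)} = -8 + \frac{1}{6 + 23} = -8 + \frac{1}{29} = - \frac{231}{29}$)
$p g{\left(F{\left(1 \right)} \right)} = \left(-36\right) \left(- \frac{231}{29}\right) = \frac{8316}{29}$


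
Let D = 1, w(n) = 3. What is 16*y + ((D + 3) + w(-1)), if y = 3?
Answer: 55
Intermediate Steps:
16*y + ((D + 3) + w(-1)) = 16*3 + ((1 + 3) + 3) = 48 + (4 + 3) = 48 + 7 = 55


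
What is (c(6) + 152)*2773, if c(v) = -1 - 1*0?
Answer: 418723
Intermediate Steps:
c(v) = -1 (c(v) = -1 + 0 = -1)
(c(6) + 152)*2773 = (-1 + 152)*2773 = 151*2773 = 418723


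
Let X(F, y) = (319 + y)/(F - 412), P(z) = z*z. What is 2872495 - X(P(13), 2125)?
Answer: 698018729/243 ≈ 2.8725e+6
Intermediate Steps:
P(z) = z²
X(F, y) = (319 + y)/(-412 + F)
2872495 - X(P(13), 2125) = 2872495 - (319 + 2125)/(-412 + 13²) = 2872495 - 2444/(-412 + 169) = 2872495 - 2444/(-243) = 2872495 - (-1)*2444/243 = 2872495 - 1*(-2444/243) = 2872495 + 2444/243 = 698018729/243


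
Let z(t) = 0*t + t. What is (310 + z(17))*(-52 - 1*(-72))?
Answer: 6540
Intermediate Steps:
z(t) = t (z(t) = 0 + t = t)
(310 + z(17))*(-52 - 1*(-72)) = (310 + 17)*(-52 - 1*(-72)) = 327*(-52 + 72) = 327*20 = 6540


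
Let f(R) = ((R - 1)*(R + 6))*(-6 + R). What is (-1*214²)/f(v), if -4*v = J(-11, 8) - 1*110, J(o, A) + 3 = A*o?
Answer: -2930944/7845525 ≈ -0.37358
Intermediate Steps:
J(o, A) = -3 + A*o
v = 201/4 (v = -((-3 + 8*(-11)) - 1*110)/4 = -((-3 - 88) - 110)/4 = -(-91 - 110)/4 = -¼*(-201) = 201/4 ≈ 50.250)
f(R) = (-1 + R)*(-6 + R)*(6 + R) (f(R) = ((-1 + R)*(6 + R))*(-6 + R) = (-1 + R)*(-6 + R)*(6 + R))
(-1*214²)/f(v) = (-1*214²)/(36 + (201/4)³ - (201/4)² - 36*201/4) = (-1*45796)/(36 + 8120601/64 - 1*40401/16 - 1809) = -45796/(36 + 8120601/64 - 40401/16 - 1809) = -45796/7845525/64 = -45796*64/7845525 = -2930944/7845525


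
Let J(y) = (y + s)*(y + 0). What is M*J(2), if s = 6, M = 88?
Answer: 1408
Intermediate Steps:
J(y) = y*(6 + y) (J(y) = (y + 6)*(y + 0) = (6 + y)*y = y*(6 + y))
M*J(2) = 88*(2*(6 + 2)) = 88*(2*8) = 88*16 = 1408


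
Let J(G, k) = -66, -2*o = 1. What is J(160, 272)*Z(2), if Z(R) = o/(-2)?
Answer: -33/2 ≈ -16.500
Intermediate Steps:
o = -½ (o = -½*1 = -½ ≈ -0.50000)
Z(R) = ¼ (Z(R) = -½/(-2) = -½*(-½) = ¼)
J(160, 272)*Z(2) = -66*¼ = -33/2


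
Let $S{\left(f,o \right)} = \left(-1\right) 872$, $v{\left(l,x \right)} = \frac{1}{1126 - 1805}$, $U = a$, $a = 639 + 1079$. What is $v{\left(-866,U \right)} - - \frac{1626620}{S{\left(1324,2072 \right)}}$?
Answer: $- \frac{276118963}{148022} \approx -1865.4$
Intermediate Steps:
$a = 1718$
$U = 1718$
$v{\left(l,x \right)} = - \frac{1}{679}$ ($v{\left(l,x \right)} = \frac{1}{-679} = - \frac{1}{679}$)
$S{\left(f,o \right)} = -872$
$v{\left(-866,U \right)} - - \frac{1626620}{S{\left(1324,2072 \right)}} = - \frac{1}{679} - - \frac{1626620}{-872} = - \frac{1}{679} - \left(-1626620\right) \left(- \frac{1}{872}\right) = - \frac{1}{679} - \frac{406655}{218} = - \frac{276118963}{148022}$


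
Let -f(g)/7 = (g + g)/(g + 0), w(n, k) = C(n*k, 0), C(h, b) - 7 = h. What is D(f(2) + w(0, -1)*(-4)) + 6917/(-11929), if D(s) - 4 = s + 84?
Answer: 541817/11929 ≈ 45.420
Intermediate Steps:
C(h, b) = 7 + h
w(n, k) = 7 + k*n (w(n, k) = 7 + n*k = 7 + k*n)
f(g) = -14 (f(g) = -7*(g + g)/(g + 0) = -7*2*g/g = -7*2 = -14)
D(s) = 88 + s (D(s) = 4 + (s + 84) = 4 + (84 + s) = 88 + s)
D(f(2) + w(0, -1)*(-4)) + 6917/(-11929) = (88 + (-14 + (7 - 1*0)*(-4))) + 6917/(-11929) = (88 + (-14 + (7 + 0)*(-4))) + 6917*(-1/11929) = (88 + (-14 + 7*(-4))) - 6917/11929 = (88 + (-14 - 28)) - 6917/11929 = (88 - 42) - 6917/11929 = 46 - 6917/11929 = 541817/11929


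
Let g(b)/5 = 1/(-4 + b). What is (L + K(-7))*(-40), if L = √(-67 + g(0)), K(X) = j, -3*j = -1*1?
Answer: -40/3 - 20*I*√273 ≈ -13.333 - 330.45*I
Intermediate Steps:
j = ⅓ (j = -(-1)/3 = -⅓*(-1) = ⅓ ≈ 0.33333)
g(b) = 5/(-4 + b)
K(X) = ⅓
L = I*√273/2 (L = √(-67 + 5/(-4 + 0)) = √(-67 + 5/(-4)) = √(-67 + 5*(-¼)) = √(-67 - 5/4) = √(-273/4) = I*√273/2 ≈ 8.2614*I)
(L + K(-7))*(-40) = (I*√273/2 + ⅓)*(-40) = (⅓ + I*√273/2)*(-40) = -40/3 - 20*I*√273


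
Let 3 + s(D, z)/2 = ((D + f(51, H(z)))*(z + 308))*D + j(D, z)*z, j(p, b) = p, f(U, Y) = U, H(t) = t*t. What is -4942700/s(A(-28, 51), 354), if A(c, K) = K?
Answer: -98854/138471 ≈ -0.71390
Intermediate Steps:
H(t) = t²
s(D, z) = -6 + 2*D*z + 2*D*(51 + D)*(308 + z) (s(D, z) = -6 + 2*(((D + 51)*(z + 308))*D + D*z) = -6 + 2*(((51 + D)*(308 + z))*D + D*z) = -6 + 2*(D*(51 + D)*(308 + z) + D*z) = -6 + 2*(D*z + D*(51 + D)*(308 + z)) = -6 + (2*D*z + 2*D*(51 + D)*(308 + z)) = -6 + 2*D*z + 2*D*(51 + D)*(308 + z))
-4942700/s(A(-28, 51), 354) = -4942700/(-6 + 616*51² + 31416*51 + 2*354*51² + 104*51*354) = -4942700/(-6 + 616*2601 + 1602216 + 2*354*2601 + 1877616) = -4942700/(-6 + 1602216 + 1602216 + 1841508 + 1877616) = -4942700/6923550 = -4942700*1/6923550 = -98854/138471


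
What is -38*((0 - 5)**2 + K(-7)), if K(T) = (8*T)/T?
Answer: -1254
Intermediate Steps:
K(T) = 8
-38*((0 - 5)**2 + K(-7)) = -38*((0 - 5)**2 + 8) = -38*((-5)**2 + 8) = -38*(25 + 8) = -38*33 = -1254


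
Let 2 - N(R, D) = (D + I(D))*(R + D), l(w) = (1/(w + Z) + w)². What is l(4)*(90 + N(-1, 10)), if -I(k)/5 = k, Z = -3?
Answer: 11300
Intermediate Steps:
I(k) = -5*k
l(w) = (w + 1/(-3 + w))² (l(w) = (1/(w - 3) + w)² = (1/(-3 + w) + w)² = (w + 1/(-3 + w))²)
N(R, D) = 2 + 4*D*(D + R) (N(R, D) = 2 - (D - 5*D)*(R + D) = 2 - (-4*D)*(D + R) = 2 - (-4)*D*(D + R) = 2 + 4*D*(D + R))
l(4)*(90 + N(-1, 10)) = ((1 + 4² - 3*4)²/(-3 + 4)²)*(90 + (2 + 4*10² + 4*10*(-1))) = ((1 + 16 - 12)²/1²)*(90 + (2 + 4*100 - 40)) = (1*5²)*(90 + (2 + 400 - 40)) = (1*25)*(90 + 362) = 25*452 = 11300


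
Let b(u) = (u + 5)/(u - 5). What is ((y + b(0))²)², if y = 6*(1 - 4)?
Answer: 130321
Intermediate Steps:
y = -18 (y = 6*(-3) = -18)
b(u) = (5 + u)/(-5 + u)
((y + b(0))²)² = ((-18 + (5 + 0)/(-5 + 0))²)² = ((-18 + 5/(-5))²)² = ((-18 - ⅕*5)²)² = ((-18 - 1)²)² = ((-19)²)² = 361² = 130321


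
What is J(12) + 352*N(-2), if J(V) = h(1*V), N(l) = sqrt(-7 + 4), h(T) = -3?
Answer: -3 + 352*I*sqrt(3) ≈ -3.0 + 609.68*I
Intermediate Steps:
N(l) = I*sqrt(3) (N(l) = sqrt(-3) = I*sqrt(3))
J(V) = -3
J(12) + 352*N(-2) = -3 + 352*(I*sqrt(3)) = -3 + 352*I*sqrt(3)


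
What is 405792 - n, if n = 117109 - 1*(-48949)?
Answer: 239734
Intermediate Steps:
n = 166058 (n = 117109 + 48949 = 166058)
405792 - n = 405792 - 1*166058 = 405792 - 166058 = 239734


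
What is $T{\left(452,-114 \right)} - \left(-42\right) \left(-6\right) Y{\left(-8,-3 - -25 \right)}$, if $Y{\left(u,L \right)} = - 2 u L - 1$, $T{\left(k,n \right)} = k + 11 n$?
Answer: $-89254$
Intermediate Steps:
$Y{\left(u,L \right)} = -1 - 2 L u$ ($Y{\left(u,L \right)} = - 2 L u - 1 = -1 - 2 L u$)
$T{\left(452,-114 \right)} - \left(-42\right) \left(-6\right) Y{\left(-8,-3 - -25 \right)} = \left(452 + 11 \left(-114\right)\right) - \left(-42\right) \left(-6\right) \left(-1 - 2 \left(-3 - -25\right) \left(-8\right)\right) = \left(452 - 1254\right) - 252 \left(-1 - 2 \left(-3 + 25\right) \left(-8\right)\right) = -802 - 252 \left(-1 - 44 \left(-8\right)\right) = -802 - 252 \left(-1 + 352\right) = -802 - 252 \cdot 351 = -802 - 88452 = -89254$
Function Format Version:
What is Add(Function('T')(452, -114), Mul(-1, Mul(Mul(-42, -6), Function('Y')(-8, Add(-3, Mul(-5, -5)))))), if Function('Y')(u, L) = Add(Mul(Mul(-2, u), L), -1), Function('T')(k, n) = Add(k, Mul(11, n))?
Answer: -89254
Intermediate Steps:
Function('Y')(u, L) = Add(-1, Mul(-2, L, u)) (Function('Y')(u, L) = Add(Mul(-2, L, u), -1) = Add(-1, Mul(-2, L, u)))
Add(Function('T')(452, -114), Mul(-1, Mul(Mul(-42, -6), Function('Y')(-8, Add(-3, Mul(-5, -5)))))) = Add(Add(452, Mul(11, -114)), Mul(-1, Mul(Mul(-42, -6), Add(-1, Mul(-2, Add(-3, Mul(-5, -5)), -8))))) = Add(Add(452, -1254), Mul(-1, Mul(252, Add(-1, Mul(-2, Add(-3, 25), -8))))) = Add(-802, Mul(-1, Mul(252, Add(-1, Mul(-2, 22, -8))))) = Add(-802, Mul(-1, Mul(252, Add(-1, 352)))) = Add(-802, Mul(-1, Mul(252, 351))) = Add(-802, Mul(-1, 88452)) = Add(-802, -88452) = -89254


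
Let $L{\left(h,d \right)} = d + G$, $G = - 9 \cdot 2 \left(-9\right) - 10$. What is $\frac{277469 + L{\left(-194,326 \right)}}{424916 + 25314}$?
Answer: $\frac{277947}{450230} \approx 0.61734$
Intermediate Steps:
$G = 152$ ($G = \left(-9\right) \left(-18\right) - 10 = 162 - 10 = 152$)
$L{\left(h,d \right)} = 152 + d$ ($L{\left(h,d \right)} = d + 152 = 152 + d$)
$\frac{277469 + L{\left(-194,326 \right)}}{424916 + 25314} = \frac{277469 + \left(152 + 326\right)}{424916 + 25314} = \frac{277469 + 478}{450230} = 277947 \cdot \frac{1}{450230} = \frac{277947}{450230}$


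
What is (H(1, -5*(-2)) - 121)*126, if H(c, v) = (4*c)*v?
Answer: -10206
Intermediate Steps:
H(c, v) = 4*c*v
(H(1, -5*(-2)) - 121)*126 = (4*1*(-5*(-2)) - 121)*126 = (4*1*10 - 121)*126 = (40 - 121)*126 = -81*126 = -10206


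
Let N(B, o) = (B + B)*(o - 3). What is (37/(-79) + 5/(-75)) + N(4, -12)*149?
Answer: -21188434/1185 ≈ -17881.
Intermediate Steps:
N(B, o) = 2*B*(-3 + o) (N(B, o) = (2*B)*(-3 + o) = 2*B*(-3 + o))
(37/(-79) + 5/(-75)) + N(4, -12)*149 = (37/(-79) + 5/(-75)) + (2*4*(-3 - 12))*149 = (37*(-1/79) + 5*(-1/75)) + (2*4*(-15))*149 = (-37/79 - 1/15) - 120*149 = -634/1185 - 17880 = -21188434/1185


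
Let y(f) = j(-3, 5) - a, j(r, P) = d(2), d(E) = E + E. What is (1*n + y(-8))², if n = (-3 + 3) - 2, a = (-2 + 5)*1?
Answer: 1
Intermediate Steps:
d(E) = 2*E
a = 3 (a = 3*1 = 3)
n = -2 (n = 0 - 2 = -2)
j(r, P) = 4 (j(r, P) = 2*2 = 4)
y(f) = 1 (y(f) = 4 - 1*3 = 4 - 3 = 1)
(1*n + y(-8))² = (1*(-2) + 1)² = (-2 + 1)² = (-1)² = 1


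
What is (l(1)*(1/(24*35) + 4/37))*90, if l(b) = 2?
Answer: 10191/518 ≈ 19.674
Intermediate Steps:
(l(1)*(1/(24*35) + 4/37))*90 = (2*(1/(24*35) + 4/37))*90 = (2*((1/24)*(1/35) + 4*(1/37)))*90 = (2*(1/840 + 4/37))*90 = (2*(3397/31080))*90 = (3397/15540)*90 = 10191/518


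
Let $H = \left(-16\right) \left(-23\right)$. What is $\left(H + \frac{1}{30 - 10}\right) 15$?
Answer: $\frac{22083}{4} \approx 5520.8$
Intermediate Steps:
$H = 368$
$\left(H + \frac{1}{30 - 10}\right) 15 = \left(368 + \frac{1}{30 - 10}\right) 15 = \left(368 + \frac{1}{20}\right) 15 = \frac{7361}{20} \cdot 15 = \frac{22083}{4}$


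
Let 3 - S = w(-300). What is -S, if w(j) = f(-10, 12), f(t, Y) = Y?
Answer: 9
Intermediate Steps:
w(j) = 12
S = -9 (S = 3 - 1*12 = 3 - 12 = -9)
-S = -1*(-9) = 9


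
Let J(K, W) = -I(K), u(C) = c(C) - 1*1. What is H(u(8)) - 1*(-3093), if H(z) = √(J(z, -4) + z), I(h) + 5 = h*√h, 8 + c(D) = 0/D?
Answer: 3093 + √(-4 + 27*I) ≈ 3096.4 + 3.9557*I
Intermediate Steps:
c(D) = -8 (c(D) = -8 + 0/D = -8 + 0 = -8)
u(C) = -9 (u(C) = -8 - 1*1 = -8 - 1 = -9)
I(h) = -5 + h^(3/2) (I(h) = -5 + h*√h = -5 + h^(3/2))
J(K, W) = 5 - K^(3/2) (J(K, W) = -(-5 + K^(3/2)) = 5 - K^(3/2))
H(z) = √(5 + z - z^(3/2)) (H(z) = √((5 - z^(3/2)) + z) = √(5 + z - z^(3/2)))
H(u(8)) - 1*(-3093) = √(5 - 9 - (-9)^(3/2)) - 1*(-3093) = √(5 - 9 - (-27)*I) + 3093 = √(5 - 9 + 27*I) + 3093 = √(-4 + 27*I) + 3093 = 3093 + √(-4 + 27*I)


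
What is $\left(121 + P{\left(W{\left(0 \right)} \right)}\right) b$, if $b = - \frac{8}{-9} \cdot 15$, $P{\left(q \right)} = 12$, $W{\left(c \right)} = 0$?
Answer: $\frac{5320}{3} \approx 1773.3$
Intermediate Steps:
$b = \frac{40}{3}$ ($b = \left(-8\right) \left(- \frac{1}{9}\right) 15 = \frac{8}{9} \cdot 15 = \frac{40}{3} \approx 13.333$)
$\left(121 + P{\left(W{\left(0 \right)} \right)}\right) b = \left(121 + 12\right) \frac{40}{3} = 133 \cdot \frac{40}{3} = \frac{5320}{3}$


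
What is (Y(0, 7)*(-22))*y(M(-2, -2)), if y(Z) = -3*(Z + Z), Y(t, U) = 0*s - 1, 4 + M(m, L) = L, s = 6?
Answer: 792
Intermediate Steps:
M(m, L) = -4 + L
Y(t, U) = -1 (Y(t, U) = 0*6 - 1 = 0 - 1 = -1)
y(Z) = -6*Z
(Y(0, 7)*(-22))*y(M(-2, -2)) = (-1*(-22))*(-6*(-4 - 2)) = 22*(-6*(-6)) = 22*36 = 792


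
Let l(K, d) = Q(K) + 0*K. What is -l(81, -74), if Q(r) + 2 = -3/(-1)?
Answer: -1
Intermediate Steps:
Q(r) = 1 (Q(r) = -2 - 3/(-1) = -2 - 3*(-1) = -2 + 3 = 1)
l(K, d) = 1 (l(K, d) = 1 + 0*K = 1 + 0 = 1)
-l(81, -74) = -1*1 = -1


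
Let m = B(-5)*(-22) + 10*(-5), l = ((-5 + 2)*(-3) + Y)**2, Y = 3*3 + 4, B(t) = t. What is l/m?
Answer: 121/15 ≈ 8.0667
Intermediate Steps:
Y = 13 (Y = 9 + 4 = 13)
l = 484 (l = ((-5 + 2)*(-3) + 13)**2 = (-3*(-3) + 13)**2 = (9 + 13)**2 = 22**2 = 484)
m = 60 (m = -5*(-22) + 10*(-5) = 110 - 50 = 60)
l/m = 484/60 = 484*(1/60) = 121/15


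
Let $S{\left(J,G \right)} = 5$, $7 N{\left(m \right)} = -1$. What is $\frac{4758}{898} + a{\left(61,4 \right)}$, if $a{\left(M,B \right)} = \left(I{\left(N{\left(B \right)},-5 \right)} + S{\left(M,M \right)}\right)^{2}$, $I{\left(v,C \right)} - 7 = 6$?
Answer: $\frac{147855}{449} \approx 329.3$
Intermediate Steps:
$N{\left(m \right)} = - \frac{1}{7}$ ($N{\left(m \right)} = \frac{1}{7} \left(-1\right) = - \frac{1}{7}$)
$I{\left(v,C \right)} = 13$ ($I{\left(v,C \right)} = 7 + 6 = 13$)
$a{\left(M,B \right)} = 324$ ($a{\left(M,B \right)} = \left(13 + 5\right)^{2} = 18^{2} = 324$)
$\frac{4758}{898} + a{\left(61,4 \right)} = \frac{4758}{898} + 324 = 4758 \cdot \frac{1}{898} + 324 = \frac{2379}{449} + 324 = \frac{147855}{449}$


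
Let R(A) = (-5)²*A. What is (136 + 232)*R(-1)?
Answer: -9200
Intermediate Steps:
R(A) = 25*A
(136 + 232)*R(-1) = (136 + 232)*(25*(-1)) = 368*(-25) = -9200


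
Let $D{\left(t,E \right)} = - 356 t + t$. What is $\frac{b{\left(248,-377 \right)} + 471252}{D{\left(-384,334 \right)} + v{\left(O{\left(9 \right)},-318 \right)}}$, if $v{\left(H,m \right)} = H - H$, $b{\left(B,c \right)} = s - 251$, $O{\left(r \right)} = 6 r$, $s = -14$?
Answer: $\frac{470987}{136320} \approx 3.455$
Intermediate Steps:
$b{\left(B,c \right)} = -265$ ($b{\left(B,c \right)} = -14 - 251 = -265$)
$D{\left(t,E \right)} = - 355 t$
$v{\left(H,m \right)} = 0$
$\frac{b{\left(248,-377 \right)} + 471252}{D{\left(-384,334 \right)} + v{\left(O{\left(9 \right)},-318 \right)}} = \frac{-265 + 471252}{\left(-355\right) \left(-384\right) + 0} = \frac{470987}{136320 + 0} = \frac{470987}{136320}$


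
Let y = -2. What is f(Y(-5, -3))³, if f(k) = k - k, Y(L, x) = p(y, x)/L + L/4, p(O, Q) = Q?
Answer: 0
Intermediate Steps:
Y(L, x) = L/4 + x/L (Y(L, x) = x/L + L/4 = L/4 + x/L)
f(k) = 0
f(Y(-5, -3))³ = 0³ = 0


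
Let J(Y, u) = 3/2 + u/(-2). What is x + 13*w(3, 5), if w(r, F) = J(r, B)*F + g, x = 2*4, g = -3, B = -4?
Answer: 393/2 ≈ 196.50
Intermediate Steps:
J(Y, u) = 3/2 - u/2 (J(Y, u) = 3*(½) + u*(-½) = 3/2 - u/2)
x = 8
w(r, F) = -3 + 7*F/2 (w(r, F) = (3/2 - ½*(-4))*F - 3 = (3/2 + 2)*F - 3 = 7*F/2 - 3 = -3 + 7*F/2)
x + 13*w(3, 5) = 8 + 13*(-3 + (7/2)*5) = 8 + 13*(-3 + 35/2) = 8 + 13*(29/2) = 8 + 377/2 = 393/2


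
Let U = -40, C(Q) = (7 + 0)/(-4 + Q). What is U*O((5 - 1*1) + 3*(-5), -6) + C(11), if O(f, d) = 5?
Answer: -199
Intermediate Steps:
C(Q) = 7/(-4 + Q)
U*O((5 - 1*1) + 3*(-5), -6) + C(11) = -40*5 + 7/(-4 + 11) = -200 + 7/7 = -200 + 7*(⅐) = -200 + 1 = -199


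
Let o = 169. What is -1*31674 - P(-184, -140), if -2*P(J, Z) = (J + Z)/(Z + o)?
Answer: -918708/29 ≈ -31680.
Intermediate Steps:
P(J, Z) = -(J + Z)/(2*(169 + Z)) (P(J, Z) = -(J + Z)/(2*(Z + 169)) = -(J + Z)/(2*(169 + Z)))
-1*31674 - P(-184, -140) = -1*31674 - (-1*(-184) - 1*(-140))/(2*(169 - 140)) = -31674 - (184 + 140)/(2*29) = -31674 - 324/(2*29) = -31674 - 1*162/29 = -31674 - 162/29 = -918708/29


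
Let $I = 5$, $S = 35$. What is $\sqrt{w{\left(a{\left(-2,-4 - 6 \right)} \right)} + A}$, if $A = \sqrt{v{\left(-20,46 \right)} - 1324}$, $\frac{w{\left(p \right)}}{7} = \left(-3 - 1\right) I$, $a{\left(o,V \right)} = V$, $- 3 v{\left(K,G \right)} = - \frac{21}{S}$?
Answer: $\frac{\sqrt{-3500 + 5 i \sqrt{33095}}}{5} \approx 1.5249 + 11.93 i$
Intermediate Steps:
$v{\left(K,G \right)} = \frac{1}{5}$ ($v{\left(K,G \right)} = - \frac{\left(-21\right) \frac{1}{35}}{3} = \left(- \frac{1}{3}\right) \left(- \frac{3}{5}\right) = \frac{1}{5}$)
$w{\left(p \right)} = -140$ ($w{\left(p \right)} = 7 \left(-3 - 1\right) 5 = 7 \left(\left(-4\right) 5\right) = 7 \left(-20\right) = -140$)
$A = \frac{i \sqrt{33095}}{5}$ ($A = \sqrt{\frac{1}{5} - 1324} = \sqrt{- \frac{6619}{5}} = \frac{i \sqrt{33095}}{5} \approx 36.384 i$)
$\sqrt{w{\left(a{\left(-2,-4 - 6 \right)} \right)} + A} = \sqrt{-140 + \frac{i \sqrt{33095}}{5}}$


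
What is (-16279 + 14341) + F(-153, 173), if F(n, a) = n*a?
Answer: -28407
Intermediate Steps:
F(n, a) = a*n
(-16279 + 14341) + F(-153, 173) = (-16279 + 14341) + 173*(-153) = -1938 - 26469 = -28407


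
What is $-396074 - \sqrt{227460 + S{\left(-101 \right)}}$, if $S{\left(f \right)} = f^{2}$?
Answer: $-396074 - \sqrt{237661} \approx -3.9656 \cdot 10^{5}$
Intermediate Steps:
$-396074 - \sqrt{227460 + S{\left(-101 \right)}} = -396074 - \sqrt{227460 + \left(-101\right)^{2}} = -396074 - \sqrt{227460 + 10201} = -396074 - \sqrt{237661}$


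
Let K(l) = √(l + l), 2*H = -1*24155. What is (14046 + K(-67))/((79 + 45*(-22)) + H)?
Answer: -9364/8659 - 2*I*√134/25977 ≈ -1.0814 - 0.00089124*I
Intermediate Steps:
H = -24155/2 (H = (-1*24155)/2 = (½)*(-24155) = -24155/2 ≈ -12078.)
K(l) = √2*√l (K(l) = √(2*l) = √2*√l)
(14046 + K(-67))/((79 + 45*(-22)) + H) = (14046 + √2*√(-67))/((79 + 45*(-22)) - 24155/2) = (14046 + √2*(I*√67))/((79 - 990) - 24155/2) = (14046 + I*√134)/(-911 - 24155/2) = (14046 + I*√134)/(-25977/2) = (14046 + I*√134)*(-2/25977) = -9364/8659 - 2*I*√134/25977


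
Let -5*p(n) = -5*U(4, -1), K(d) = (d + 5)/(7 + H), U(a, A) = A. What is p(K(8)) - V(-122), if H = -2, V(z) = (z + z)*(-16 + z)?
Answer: -33673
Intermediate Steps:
V(z) = 2*z*(-16 + z) (V(z) = (2*z)*(-16 + z) = 2*z*(-16 + z))
K(d) = 1 + d/5 (K(d) = (d + 5)/(7 - 2) = (5 + d)/5 = (5 + d)*(⅕) = 1 + d/5)
p(n) = -1 (p(n) = -(-1)*(-1) = -⅕*5 = -1)
p(K(8)) - V(-122) = -1 - 2*(-122)*(-16 - 122) = -1 - 2*(-122)*(-138) = -1 - 1*33672 = -1 - 33672 = -33673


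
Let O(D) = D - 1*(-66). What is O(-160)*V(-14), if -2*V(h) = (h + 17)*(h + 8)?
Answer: -846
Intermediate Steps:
O(D) = 66 + D (O(D) = D + 66 = 66 + D)
V(h) = -(8 + h)*(17 + h)/2 (V(h) = -(h + 17)*(h + 8)/2 = -(17 + h)*(8 + h)/2 = -(8 + h)*(17 + h)/2)
O(-160)*V(-14) = (66 - 160)*(-68 - 25/2*(-14) - ½*(-14)²) = -94*(-68 + 175 - ½*196) = -94*(-68 + 175 - 98) = -94*9 = -846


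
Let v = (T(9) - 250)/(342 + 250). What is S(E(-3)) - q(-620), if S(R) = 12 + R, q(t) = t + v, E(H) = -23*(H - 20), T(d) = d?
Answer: 687553/592 ≈ 1161.4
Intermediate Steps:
v = -241/592 (v = (9 - 250)/(342 + 250) = -241/592 ≈ -0.40709)
E(H) = 460 - 23*H (E(H) = -23*(-20 + H) = 460 - 23*H)
q(t) = -241/592 + t (q(t) = t - 241/592 = -241/592 + t)
S(E(-3)) - q(-620) = (12 + (460 - 23*(-3))) - (-241/592 - 620) = (12 + (460 + 69)) - 1*(-367281/592) = (12 + 529) + 367281/592 = 541 + 367281/592 = 687553/592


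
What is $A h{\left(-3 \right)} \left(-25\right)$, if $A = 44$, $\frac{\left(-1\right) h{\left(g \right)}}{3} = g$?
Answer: $-9900$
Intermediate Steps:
$h{\left(g \right)} = - 3 g$
$A h{\left(-3 \right)} \left(-25\right) = 44 \left(\left(-3\right) \left(-3\right)\right) \left(-25\right) = 44 \cdot 9 \left(-25\right) = 396 \left(-25\right) = -9900$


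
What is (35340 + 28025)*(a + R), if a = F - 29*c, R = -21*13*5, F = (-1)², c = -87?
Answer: 73440035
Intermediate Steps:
F = 1
R = -1365 (R = -273*5 = -1365)
a = 2524 (a = 1 - 29*(-87) = 1 + 2523 = 2524)
(35340 + 28025)*(a + R) = (35340 + 28025)*(2524 - 1365) = 63365*1159 = 73440035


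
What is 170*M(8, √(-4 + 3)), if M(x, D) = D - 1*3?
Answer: -510 + 170*I ≈ -510.0 + 170.0*I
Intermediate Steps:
M(x, D) = -3 + D (M(x, D) = D - 3 = -3 + D)
170*M(8, √(-4 + 3)) = 170*(-3 + √(-4 + 3)) = 170*(-3 + √(-1)) = 170*(-3 + I) = -510 + 170*I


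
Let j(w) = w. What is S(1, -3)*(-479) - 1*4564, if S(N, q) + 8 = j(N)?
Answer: -1211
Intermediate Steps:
S(N, q) = -8 + N
S(1, -3)*(-479) - 1*4564 = (-8 + 1)*(-479) - 1*4564 = -7*(-479) - 4564 = 3353 - 4564 = -1211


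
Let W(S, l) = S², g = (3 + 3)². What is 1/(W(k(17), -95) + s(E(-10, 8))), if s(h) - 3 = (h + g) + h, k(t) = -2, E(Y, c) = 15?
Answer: 1/73 ≈ 0.013699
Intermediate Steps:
g = 36 (g = 6² = 36)
s(h) = 39 + 2*h (s(h) = 3 + ((h + 36) + h) = 3 + ((36 + h) + h) = 3 + (36 + 2*h) = 39 + 2*h)
1/(W(k(17), -95) + s(E(-10, 8))) = 1/((-2)² + (39 + 2*15)) = 1/(4 + (39 + 30)) = 1/(4 + 69) = 1/73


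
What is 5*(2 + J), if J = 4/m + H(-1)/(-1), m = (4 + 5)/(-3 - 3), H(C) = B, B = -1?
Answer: 5/3 ≈ 1.6667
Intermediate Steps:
H(C) = -1
m = -3/2 (m = 9/(-6) = 9*(-⅙) = -3/2 ≈ -1.5000)
J = -5/3 (J = 4/(-3/2) - 1/(-1) = 4*(-⅔) - 1*(-1) = -8/3 + 1 = -5/3 ≈ -1.6667)
5*(2 + J) = 5*(2 - 5/3) = 5*(⅓) = 5/3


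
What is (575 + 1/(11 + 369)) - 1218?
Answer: -244339/380 ≈ -643.00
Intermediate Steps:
(575 + 1/(11 + 369)) - 1218 = (575 + 1/380) - 1218 = 218501/380 - 1218 = -244339/380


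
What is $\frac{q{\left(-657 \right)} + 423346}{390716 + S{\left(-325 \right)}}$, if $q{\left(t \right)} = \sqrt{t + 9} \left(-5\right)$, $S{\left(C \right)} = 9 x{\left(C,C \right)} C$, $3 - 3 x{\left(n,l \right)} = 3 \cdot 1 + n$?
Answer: $\frac{423346}{73841} - \frac{90 i \sqrt{2}}{73841} \approx 5.7332 - 0.0017237 i$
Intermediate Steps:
$x{\left(n,l \right)} = - \frac{n}{3}$ ($x{\left(n,l \right)} = 1 - \frac{3 \cdot 1 + n}{3} = 1 - \frac{3 + n}{3} = 1 - \left(1 + \frac{n}{3}\right) = - \frac{n}{3}$)
$S{\left(C \right)} = - 3 C^{2}$ ($S{\left(C \right)} = 9 \left(- \frac{C}{3}\right) C = - 3 C C = - 3 C^{2}$)
$q{\left(t \right)} = - 5 \sqrt{9 + t}$ ($q{\left(t \right)} = \sqrt{9 + t} \left(-5\right) = - 5 \sqrt{9 + t}$)
$\frac{q{\left(-657 \right)} + 423346}{390716 + S{\left(-325 \right)}} = \frac{- 5 \sqrt{9 - 657} + 423346}{390716 - 3 \left(-325\right)^{2}} = \frac{- 5 \sqrt{-648} + 423346}{390716 - 316875} = \frac{- 5 \cdot 18 i \sqrt{2} + 423346}{390716 - 316875} = \frac{- 90 i \sqrt{2} + 423346}{73841} = \left(423346 - 90 i \sqrt{2}\right) \frac{1}{73841} = \frac{423346}{73841} - \frac{90 i \sqrt{2}}{73841}$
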